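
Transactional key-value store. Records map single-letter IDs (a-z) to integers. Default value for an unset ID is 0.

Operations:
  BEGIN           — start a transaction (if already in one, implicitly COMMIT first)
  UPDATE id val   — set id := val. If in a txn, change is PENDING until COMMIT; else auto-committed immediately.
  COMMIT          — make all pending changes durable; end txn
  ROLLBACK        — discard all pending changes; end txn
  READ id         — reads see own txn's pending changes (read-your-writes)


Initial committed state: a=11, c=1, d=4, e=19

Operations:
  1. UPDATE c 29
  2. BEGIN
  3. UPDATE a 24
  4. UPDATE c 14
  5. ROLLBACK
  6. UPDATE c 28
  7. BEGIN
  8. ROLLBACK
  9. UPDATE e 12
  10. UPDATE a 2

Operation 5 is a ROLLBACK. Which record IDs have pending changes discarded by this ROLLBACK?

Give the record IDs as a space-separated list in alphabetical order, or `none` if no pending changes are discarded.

Answer: a c

Derivation:
Initial committed: {a=11, c=1, d=4, e=19}
Op 1: UPDATE c=29 (auto-commit; committed c=29)
Op 2: BEGIN: in_txn=True, pending={}
Op 3: UPDATE a=24 (pending; pending now {a=24})
Op 4: UPDATE c=14 (pending; pending now {a=24, c=14})
Op 5: ROLLBACK: discarded pending ['a', 'c']; in_txn=False
Op 6: UPDATE c=28 (auto-commit; committed c=28)
Op 7: BEGIN: in_txn=True, pending={}
Op 8: ROLLBACK: discarded pending []; in_txn=False
Op 9: UPDATE e=12 (auto-commit; committed e=12)
Op 10: UPDATE a=2 (auto-commit; committed a=2)
ROLLBACK at op 5 discards: ['a', 'c']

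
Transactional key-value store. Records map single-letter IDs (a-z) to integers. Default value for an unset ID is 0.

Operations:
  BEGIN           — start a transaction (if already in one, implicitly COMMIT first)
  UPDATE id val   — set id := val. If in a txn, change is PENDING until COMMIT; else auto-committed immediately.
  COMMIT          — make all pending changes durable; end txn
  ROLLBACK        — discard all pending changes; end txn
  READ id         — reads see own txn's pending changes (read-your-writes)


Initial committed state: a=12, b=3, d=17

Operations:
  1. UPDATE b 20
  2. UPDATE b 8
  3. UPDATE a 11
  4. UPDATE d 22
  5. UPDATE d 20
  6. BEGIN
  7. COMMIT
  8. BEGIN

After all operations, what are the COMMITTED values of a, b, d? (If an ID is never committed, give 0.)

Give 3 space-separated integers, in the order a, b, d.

Answer: 11 8 20

Derivation:
Initial committed: {a=12, b=3, d=17}
Op 1: UPDATE b=20 (auto-commit; committed b=20)
Op 2: UPDATE b=8 (auto-commit; committed b=8)
Op 3: UPDATE a=11 (auto-commit; committed a=11)
Op 4: UPDATE d=22 (auto-commit; committed d=22)
Op 5: UPDATE d=20 (auto-commit; committed d=20)
Op 6: BEGIN: in_txn=True, pending={}
Op 7: COMMIT: merged [] into committed; committed now {a=11, b=8, d=20}
Op 8: BEGIN: in_txn=True, pending={}
Final committed: {a=11, b=8, d=20}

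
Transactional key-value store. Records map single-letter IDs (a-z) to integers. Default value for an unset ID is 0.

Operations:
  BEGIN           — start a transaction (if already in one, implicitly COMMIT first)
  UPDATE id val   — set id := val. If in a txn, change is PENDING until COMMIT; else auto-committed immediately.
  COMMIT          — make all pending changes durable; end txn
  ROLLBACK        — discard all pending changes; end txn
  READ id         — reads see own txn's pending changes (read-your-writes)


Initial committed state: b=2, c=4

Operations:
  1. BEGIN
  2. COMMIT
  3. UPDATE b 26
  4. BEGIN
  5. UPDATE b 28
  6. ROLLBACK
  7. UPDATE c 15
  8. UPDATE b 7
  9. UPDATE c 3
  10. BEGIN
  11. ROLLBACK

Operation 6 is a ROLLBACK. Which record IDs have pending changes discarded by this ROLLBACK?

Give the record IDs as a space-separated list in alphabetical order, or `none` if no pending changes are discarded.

Initial committed: {b=2, c=4}
Op 1: BEGIN: in_txn=True, pending={}
Op 2: COMMIT: merged [] into committed; committed now {b=2, c=4}
Op 3: UPDATE b=26 (auto-commit; committed b=26)
Op 4: BEGIN: in_txn=True, pending={}
Op 5: UPDATE b=28 (pending; pending now {b=28})
Op 6: ROLLBACK: discarded pending ['b']; in_txn=False
Op 7: UPDATE c=15 (auto-commit; committed c=15)
Op 8: UPDATE b=7 (auto-commit; committed b=7)
Op 9: UPDATE c=3 (auto-commit; committed c=3)
Op 10: BEGIN: in_txn=True, pending={}
Op 11: ROLLBACK: discarded pending []; in_txn=False
ROLLBACK at op 6 discards: ['b']

Answer: b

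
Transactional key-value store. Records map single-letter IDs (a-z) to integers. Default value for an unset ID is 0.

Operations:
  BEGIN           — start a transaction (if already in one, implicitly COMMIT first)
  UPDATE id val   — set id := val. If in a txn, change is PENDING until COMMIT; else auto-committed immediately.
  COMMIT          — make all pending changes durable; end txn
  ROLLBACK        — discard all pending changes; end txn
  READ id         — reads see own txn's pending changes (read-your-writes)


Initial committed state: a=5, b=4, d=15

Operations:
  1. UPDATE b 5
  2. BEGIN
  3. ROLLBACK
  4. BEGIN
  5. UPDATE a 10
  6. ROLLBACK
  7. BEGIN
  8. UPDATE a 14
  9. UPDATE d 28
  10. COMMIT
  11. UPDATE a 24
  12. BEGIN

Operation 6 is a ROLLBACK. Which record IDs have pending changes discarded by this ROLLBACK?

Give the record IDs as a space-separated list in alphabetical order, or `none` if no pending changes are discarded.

Answer: a

Derivation:
Initial committed: {a=5, b=4, d=15}
Op 1: UPDATE b=5 (auto-commit; committed b=5)
Op 2: BEGIN: in_txn=True, pending={}
Op 3: ROLLBACK: discarded pending []; in_txn=False
Op 4: BEGIN: in_txn=True, pending={}
Op 5: UPDATE a=10 (pending; pending now {a=10})
Op 6: ROLLBACK: discarded pending ['a']; in_txn=False
Op 7: BEGIN: in_txn=True, pending={}
Op 8: UPDATE a=14 (pending; pending now {a=14})
Op 9: UPDATE d=28 (pending; pending now {a=14, d=28})
Op 10: COMMIT: merged ['a', 'd'] into committed; committed now {a=14, b=5, d=28}
Op 11: UPDATE a=24 (auto-commit; committed a=24)
Op 12: BEGIN: in_txn=True, pending={}
ROLLBACK at op 6 discards: ['a']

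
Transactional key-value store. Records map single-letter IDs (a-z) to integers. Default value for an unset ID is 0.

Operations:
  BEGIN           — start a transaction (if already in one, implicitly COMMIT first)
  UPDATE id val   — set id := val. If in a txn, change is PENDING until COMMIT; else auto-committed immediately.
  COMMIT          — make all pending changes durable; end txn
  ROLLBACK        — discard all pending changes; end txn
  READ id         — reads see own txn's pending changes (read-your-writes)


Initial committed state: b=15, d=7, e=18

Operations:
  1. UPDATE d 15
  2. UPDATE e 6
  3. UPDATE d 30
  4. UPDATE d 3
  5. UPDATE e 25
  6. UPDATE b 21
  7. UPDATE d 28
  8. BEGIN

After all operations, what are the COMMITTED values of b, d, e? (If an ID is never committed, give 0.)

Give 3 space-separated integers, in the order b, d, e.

Initial committed: {b=15, d=7, e=18}
Op 1: UPDATE d=15 (auto-commit; committed d=15)
Op 2: UPDATE e=6 (auto-commit; committed e=6)
Op 3: UPDATE d=30 (auto-commit; committed d=30)
Op 4: UPDATE d=3 (auto-commit; committed d=3)
Op 5: UPDATE e=25 (auto-commit; committed e=25)
Op 6: UPDATE b=21 (auto-commit; committed b=21)
Op 7: UPDATE d=28 (auto-commit; committed d=28)
Op 8: BEGIN: in_txn=True, pending={}
Final committed: {b=21, d=28, e=25}

Answer: 21 28 25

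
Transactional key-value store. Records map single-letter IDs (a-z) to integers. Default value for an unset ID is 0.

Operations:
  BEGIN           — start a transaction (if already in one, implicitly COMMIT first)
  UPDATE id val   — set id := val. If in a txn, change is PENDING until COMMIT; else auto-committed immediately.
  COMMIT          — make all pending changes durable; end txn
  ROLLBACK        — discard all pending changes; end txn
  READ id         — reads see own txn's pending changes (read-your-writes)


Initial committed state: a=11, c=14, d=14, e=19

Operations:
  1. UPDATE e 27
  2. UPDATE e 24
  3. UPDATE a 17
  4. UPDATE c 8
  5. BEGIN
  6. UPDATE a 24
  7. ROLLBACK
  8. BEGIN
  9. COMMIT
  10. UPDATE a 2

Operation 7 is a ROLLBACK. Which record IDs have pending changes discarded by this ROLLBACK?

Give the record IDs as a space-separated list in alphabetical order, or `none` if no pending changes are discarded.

Answer: a

Derivation:
Initial committed: {a=11, c=14, d=14, e=19}
Op 1: UPDATE e=27 (auto-commit; committed e=27)
Op 2: UPDATE e=24 (auto-commit; committed e=24)
Op 3: UPDATE a=17 (auto-commit; committed a=17)
Op 4: UPDATE c=8 (auto-commit; committed c=8)
Op 5: BEGIN: in_txn=True, pending={}
Op 6: UPDATE a=24 (pending; pending now {a=24})
Op 7: ROLLBACK: discarded pending ['a']; in_txn=False
Op 8: BEGIN: in_txn=True, pending={}
Op 9: COMMIT: merged [] into committed; committed now {a=17, c=8, d=14, e=24}
Op 10: UPDATE a=2 (auto-commit; committed a=2)
ROLLBACK at op 7 discards: ['a']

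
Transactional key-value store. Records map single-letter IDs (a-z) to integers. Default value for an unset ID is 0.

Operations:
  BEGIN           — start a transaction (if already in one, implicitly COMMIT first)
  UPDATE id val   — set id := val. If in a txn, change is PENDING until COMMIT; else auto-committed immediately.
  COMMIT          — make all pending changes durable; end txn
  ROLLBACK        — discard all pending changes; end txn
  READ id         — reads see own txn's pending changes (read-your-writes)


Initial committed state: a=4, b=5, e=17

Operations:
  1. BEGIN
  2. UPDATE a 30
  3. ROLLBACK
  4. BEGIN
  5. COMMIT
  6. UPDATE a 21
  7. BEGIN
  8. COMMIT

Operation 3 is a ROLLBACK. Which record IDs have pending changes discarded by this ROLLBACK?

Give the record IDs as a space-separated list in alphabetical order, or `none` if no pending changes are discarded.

Initial committed: {a=4, b=5, e=17}
Op 1: BEGIN: in_txn=True, pending={}
Op 2: UPDATE a=30 (pending; pending now {a=30})
Op 3: ROLLBACK: discarded pending ['a']; in_txn=False
Op 4: BEGIN: in_txn=True, pending={}
Op 5: COMMIT: merged [] into committed; committed now {a=4, b=5, e=17}
Op 6: UPDATE a=21 (auto-commit; committed a=21)
Op 7: BEGIN: in_txn=True, pending={}
Op 8: COMMIT: merged [] into committed; committed now {a=21, b=5, e=17}
ROLLBACK at op 3 discards: ['a']

Answer: a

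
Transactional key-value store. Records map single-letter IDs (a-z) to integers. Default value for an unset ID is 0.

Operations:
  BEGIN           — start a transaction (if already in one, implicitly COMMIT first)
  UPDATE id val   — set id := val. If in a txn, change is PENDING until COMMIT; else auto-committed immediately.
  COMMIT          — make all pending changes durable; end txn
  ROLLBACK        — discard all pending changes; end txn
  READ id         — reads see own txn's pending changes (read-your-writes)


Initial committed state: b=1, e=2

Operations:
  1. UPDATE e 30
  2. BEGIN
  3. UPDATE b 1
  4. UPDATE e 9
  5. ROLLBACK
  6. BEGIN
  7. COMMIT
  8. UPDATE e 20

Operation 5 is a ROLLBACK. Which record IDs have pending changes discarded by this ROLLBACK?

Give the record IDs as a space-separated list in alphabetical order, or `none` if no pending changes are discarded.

Answer: b e

Derivation:
Initial committed: {b=1, e=2}
Op 1: UPDATE e=30 (auto-commit; committed e=30)
Op 2: BEGIN: in_txn=True, pending={}
Op 3: UPDATE b=1 (pending; pending now {b=1})
Op 4: UPDATE e=9 (pending; pending now {b=1, e=9})
Op 5: ROLLBACK: discarded pending ['b', 'e']; in_txn=False
Op 6: BEGIN: in_txn=True, pending={}
Op 7: COMMIT: merged [] into committed; committed now {b=1, e=30}
Op 8: UPDATE e=20 (auto-commit; committed e=20)
ROLLBACK at op 5 discards: ['b', 'e']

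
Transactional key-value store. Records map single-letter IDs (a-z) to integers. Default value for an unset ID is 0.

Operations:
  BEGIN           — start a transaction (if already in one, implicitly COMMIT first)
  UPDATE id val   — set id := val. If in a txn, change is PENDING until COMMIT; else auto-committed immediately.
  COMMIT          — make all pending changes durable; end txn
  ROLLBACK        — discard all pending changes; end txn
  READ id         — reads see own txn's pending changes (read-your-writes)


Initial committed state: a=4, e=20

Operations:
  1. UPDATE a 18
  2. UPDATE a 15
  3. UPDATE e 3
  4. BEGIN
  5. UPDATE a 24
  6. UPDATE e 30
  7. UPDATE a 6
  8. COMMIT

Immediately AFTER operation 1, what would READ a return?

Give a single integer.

Answer: 18

Derivation:
Initial committed: {a=4, e=20}
Op 1: UPDATE a=18 (auto-commit; committed a=18)
After op 1: visible(a) = 18 (pending={}, committed={a=18, e=20})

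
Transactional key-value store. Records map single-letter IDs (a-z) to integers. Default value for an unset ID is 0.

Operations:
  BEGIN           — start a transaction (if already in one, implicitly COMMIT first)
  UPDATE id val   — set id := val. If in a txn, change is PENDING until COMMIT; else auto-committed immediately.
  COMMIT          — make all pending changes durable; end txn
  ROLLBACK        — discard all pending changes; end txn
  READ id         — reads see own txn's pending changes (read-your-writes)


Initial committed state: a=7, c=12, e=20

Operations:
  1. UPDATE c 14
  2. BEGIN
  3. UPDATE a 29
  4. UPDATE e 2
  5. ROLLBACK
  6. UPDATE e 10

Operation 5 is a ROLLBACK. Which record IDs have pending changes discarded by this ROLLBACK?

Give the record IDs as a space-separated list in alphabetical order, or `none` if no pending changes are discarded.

Initial committed: {a=7, c=12, e=20}
Op 1: UPDATE c=14 (auto-commit; committed c=14)
Op 2: BEGIN: in_txn=True, pending={}
Op 3: UPDATE a=29 (pending; pending now {a=29})
Op 4: UPDATE e=2 (pending; pending now {a=29, e=2})
Op 5: ROLLBACK: discarded pending ['a', 'e']; in_txn=False
Op 6: UPDATE e=10 (auto-commit; committed e=10)
ROLLBACK at op 5 discards: ['a', 'e']

Answer: a e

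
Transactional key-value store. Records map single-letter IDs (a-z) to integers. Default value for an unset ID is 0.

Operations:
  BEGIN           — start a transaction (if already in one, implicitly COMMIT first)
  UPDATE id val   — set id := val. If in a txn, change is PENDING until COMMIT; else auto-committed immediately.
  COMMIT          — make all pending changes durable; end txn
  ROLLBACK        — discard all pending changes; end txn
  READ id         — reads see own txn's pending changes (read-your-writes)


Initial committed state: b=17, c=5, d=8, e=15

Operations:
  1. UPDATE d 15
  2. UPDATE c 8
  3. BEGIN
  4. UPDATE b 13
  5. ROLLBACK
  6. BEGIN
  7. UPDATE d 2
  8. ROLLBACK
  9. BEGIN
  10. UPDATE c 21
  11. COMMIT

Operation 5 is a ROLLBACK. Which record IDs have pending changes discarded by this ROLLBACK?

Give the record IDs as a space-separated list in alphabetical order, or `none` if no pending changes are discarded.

Initial committed: {b=17, c=5, d=8, e=15}
Op 1: UPDATE d=15 (auto-commit; committed d=15)
Op 2: UPDATE c=8 (auto-commit; committed c=8)
Op 3: BEGIN: in_txn=True, pending={}
Op 4: UPDATE b=13 (pending; pending now {b=13})
Op 5: ROLLBACK: discarded pending ['b']; in_txn=False
Op 6: BEGIN: in_txn=True, pending={}
Op 7: UPDATE d=2 (pending; pending now {d=2})
Op 8: ROLLBACK: discarded pending ['d']; in_txn=False
Op 9: BEGIN: in_txn=True, pending={}
Op 10: UPDATE c=21 (pending; pending now {c=21})
Op 11: COMMIT: merged ['c'] into committed; committed now {b=17, c=21, d=15, e=15}
ROLLBACK at op 5 discards: ['b']

Answer: b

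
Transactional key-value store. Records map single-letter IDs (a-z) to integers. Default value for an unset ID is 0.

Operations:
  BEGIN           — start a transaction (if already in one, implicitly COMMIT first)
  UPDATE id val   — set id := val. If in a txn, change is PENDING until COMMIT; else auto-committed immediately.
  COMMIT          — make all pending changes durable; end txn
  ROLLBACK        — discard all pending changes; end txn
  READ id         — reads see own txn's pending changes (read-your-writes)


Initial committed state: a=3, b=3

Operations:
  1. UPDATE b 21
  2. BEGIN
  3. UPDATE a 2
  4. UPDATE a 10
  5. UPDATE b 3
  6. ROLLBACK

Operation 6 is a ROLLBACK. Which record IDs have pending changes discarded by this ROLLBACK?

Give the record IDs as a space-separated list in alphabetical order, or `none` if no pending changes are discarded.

Initial committed: {a=3, b=3}
Op 1: UPDATE b=21 (auto-commit; committed b=21)
Op 2: BEGIN: in_txn=True, pending={}
Op 3: UPDATE a=2 (pending; pending now {a=2})
Op 4: UPDATE a=10 (pending; pending now {a=10})
Op 5: UPDATE b=3 (pending; pending now {a=10, b=3})
Op 6: ROLLBACK: discarded pending ['a', 'b']; in_txn=False
ROLLBACK at op 6 discards: ['a', 'b']

Answer: a b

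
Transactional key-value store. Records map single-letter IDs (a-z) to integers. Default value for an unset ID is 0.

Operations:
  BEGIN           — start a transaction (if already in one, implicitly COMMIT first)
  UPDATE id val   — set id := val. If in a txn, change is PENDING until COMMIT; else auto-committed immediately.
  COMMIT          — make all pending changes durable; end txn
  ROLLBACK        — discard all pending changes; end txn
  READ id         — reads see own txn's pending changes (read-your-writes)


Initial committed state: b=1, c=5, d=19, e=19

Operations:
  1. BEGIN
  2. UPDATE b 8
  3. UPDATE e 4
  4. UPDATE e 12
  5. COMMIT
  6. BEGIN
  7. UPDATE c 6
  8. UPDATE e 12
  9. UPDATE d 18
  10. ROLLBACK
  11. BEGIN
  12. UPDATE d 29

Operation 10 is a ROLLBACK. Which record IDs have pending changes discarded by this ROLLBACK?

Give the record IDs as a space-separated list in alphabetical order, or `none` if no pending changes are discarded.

Answer: c d e

Derivation:
Initial committed: {b=1, c=5, d=19, e=19}
Op 1: BEGIN: in_txn=True, pending={}
Op 2: UPDATE b=8 (pending; pending now {b=8})
Op 3: UPDATE e=4 (pending; pending now {b=8, e=4})
Op 4: UPDATE e=12 (pending; pending now {b=8, e=12})
Op 5: COMMIT: merged ['b', 'e'] into committed; committed now {b=8, c=5, d=19, e=12}
Op 6: BEGIN: in_txn=True, pending={}
Op 7: UPDATE c=6 (pending; pending now {c=6})
Op 8: UPDATE e=12 (pending; pending now {c=6, e=12})
Op 9: UPDATE d=18 (pending; pending now {c=6, d=18, e=12})
Op 10: ROLLBACK: discarded pending ['c', 'd', 'e']; in_txn=False
Op 11: BEGIN: in_txn=True, pending={}
Op 12: UPDATE d=29 (pending; pending now {d=29})
ROLLBACK at op 10 discards: ['c', 'd', 'e']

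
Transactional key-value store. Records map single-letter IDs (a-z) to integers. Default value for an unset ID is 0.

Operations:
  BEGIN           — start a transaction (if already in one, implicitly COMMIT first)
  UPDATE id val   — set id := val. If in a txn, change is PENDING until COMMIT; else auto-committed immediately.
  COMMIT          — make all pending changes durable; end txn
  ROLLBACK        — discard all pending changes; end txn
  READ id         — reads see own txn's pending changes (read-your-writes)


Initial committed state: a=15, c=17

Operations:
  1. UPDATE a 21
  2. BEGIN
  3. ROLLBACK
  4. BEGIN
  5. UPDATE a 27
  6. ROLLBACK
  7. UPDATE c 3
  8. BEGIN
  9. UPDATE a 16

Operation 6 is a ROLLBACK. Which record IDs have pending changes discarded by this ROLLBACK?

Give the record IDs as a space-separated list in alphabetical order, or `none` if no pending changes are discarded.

Answer: a

Derivation:
Initial committed: {a=15, c=17}
Op 1: UPDATE a=21 (auto-commit; committed a=21)
Op 2: BEGIN: in_txn=True, pending={}
Op 3: ROLLBACK: discarded pending []; in_txn=False
Op 4: BEGIN: in_txn=True, pending={}
Op 5: UPDATE a=27 (pending; pending now {a=27})
Op 6: ROLLBACK: discarded pending ['a']; in_txn=False
Op 7: UPDATE c=3 (auto-commit; committed c=3)
Op 8: BEGIN: in_txn=True, pending={}
Op 9: UPDATE a=16 (pending; pending now {a=16})
ROLLBACK at op 6 discards: ['a']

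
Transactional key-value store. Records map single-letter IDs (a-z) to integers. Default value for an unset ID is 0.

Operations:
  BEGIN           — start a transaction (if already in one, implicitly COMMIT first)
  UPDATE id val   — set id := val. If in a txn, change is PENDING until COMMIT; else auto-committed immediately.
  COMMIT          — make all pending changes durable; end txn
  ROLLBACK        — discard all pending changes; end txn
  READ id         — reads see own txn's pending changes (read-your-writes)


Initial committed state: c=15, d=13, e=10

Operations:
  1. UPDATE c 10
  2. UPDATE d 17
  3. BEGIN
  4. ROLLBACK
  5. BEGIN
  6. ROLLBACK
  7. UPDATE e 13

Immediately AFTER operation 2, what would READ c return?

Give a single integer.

Initial committed: {c=15, d=13, e=10}
Op 1: UPDATE c=10 (auto-commit; committed c=10)
Op 2: UPDATE d=17 (auto-commit; committed d=17)
After op 2: visible(c) = 10 (pending={}, committed={c=10, d=17, e=10})

Answer: 10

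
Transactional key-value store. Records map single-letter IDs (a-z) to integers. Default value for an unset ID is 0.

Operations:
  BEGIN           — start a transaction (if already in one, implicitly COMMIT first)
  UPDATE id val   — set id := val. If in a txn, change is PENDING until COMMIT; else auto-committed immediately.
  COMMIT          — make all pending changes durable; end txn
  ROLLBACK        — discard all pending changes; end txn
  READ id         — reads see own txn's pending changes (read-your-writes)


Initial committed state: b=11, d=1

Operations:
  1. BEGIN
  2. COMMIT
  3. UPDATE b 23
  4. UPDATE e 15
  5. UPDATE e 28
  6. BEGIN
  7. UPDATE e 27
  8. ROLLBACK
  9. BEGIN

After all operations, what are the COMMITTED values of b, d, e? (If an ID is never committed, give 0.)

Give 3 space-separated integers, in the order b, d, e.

Initial committed: {b=11, d=1}
Op 1: BEGIN: in_txn=True, pending={}
Op 2: COMMIT: merged [] into committed; committed now {b=11, d=1}
Op 3: UPDATE b=23 (auto-commit; committed b=23)
Op 4: UPDATE e=15 (auto-commit; committed e=15)
Op 5: UPDATE e=28 (auto-commit; committed e=28)
Op 6: BEGIN: in_txn=True, pending={}
Op 7: UPDATE e=27 (pending; pending now {e=27})
Op 8: ROLLBACK: discarded pending ['e']; in_txn=False
Op 9: BEGIN: in_txn=True, pending={}
Final committed: {b=23, d=1, e=28}

Answer: 23 1 28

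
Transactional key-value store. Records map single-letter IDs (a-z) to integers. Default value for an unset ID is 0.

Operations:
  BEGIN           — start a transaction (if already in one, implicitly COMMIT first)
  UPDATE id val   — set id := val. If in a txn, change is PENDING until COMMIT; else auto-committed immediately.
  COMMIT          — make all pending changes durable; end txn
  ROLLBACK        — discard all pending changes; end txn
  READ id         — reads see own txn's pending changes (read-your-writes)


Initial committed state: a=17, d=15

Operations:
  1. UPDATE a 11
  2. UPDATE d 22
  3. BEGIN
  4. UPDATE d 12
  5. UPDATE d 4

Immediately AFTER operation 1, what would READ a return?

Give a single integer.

Answer: 11

Derivation:
Initial committed: {a=17, d=15}
Op 1: UPDATE a=11 (auto-commit; committed a=11)
After op 1: visible(a) = 11 (pending={}, committed={a=11, d=15})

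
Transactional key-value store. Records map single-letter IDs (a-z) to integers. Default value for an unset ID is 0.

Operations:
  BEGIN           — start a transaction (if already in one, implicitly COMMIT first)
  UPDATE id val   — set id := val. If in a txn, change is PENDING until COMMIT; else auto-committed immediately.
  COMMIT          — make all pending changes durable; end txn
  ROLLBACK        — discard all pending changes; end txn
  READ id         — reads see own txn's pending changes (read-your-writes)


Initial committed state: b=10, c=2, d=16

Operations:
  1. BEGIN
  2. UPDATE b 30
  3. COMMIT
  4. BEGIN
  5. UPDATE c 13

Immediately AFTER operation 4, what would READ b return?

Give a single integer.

Initial committed: {b=10, c=2, d=16}
Op 1: BEGIN: in_txn=True, pending={}
Op 2: UPDATE b=30 (pending; pending now {b=30})
Op 3: COMMIT: merged ['b'] into committed; committed now {b=30, c=2, d=16}
Op 4: BEGIN: in_txn=True, pending={}
After op 4: visible(b) = 30 (pending={}, committed={b=30, c=2, d=16})

Answer: 30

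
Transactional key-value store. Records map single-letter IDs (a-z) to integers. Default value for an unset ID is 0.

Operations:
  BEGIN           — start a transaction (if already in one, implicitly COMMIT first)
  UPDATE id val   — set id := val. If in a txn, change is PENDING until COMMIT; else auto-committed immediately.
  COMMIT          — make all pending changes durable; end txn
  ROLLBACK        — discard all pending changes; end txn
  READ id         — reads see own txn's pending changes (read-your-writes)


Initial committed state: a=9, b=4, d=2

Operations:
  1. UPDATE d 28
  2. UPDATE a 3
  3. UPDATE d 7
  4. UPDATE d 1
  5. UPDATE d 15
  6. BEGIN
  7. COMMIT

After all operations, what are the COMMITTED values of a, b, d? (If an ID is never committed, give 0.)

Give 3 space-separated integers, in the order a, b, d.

Answer: 3 4 15

Derivation:
Initial committed: {a=9, b=4, d=2}
Op 1: UPDATE d=28 (auto-commit; committed d=28)
Op 2: UPDATE a=3 (auto-commit; committed a=3)
Op 3: UPDATE d=7 (auto-commit; committed d=7)
Op 4: UPDATE d=1 (auto-commit; committed d=1)
Op 5: UPDATE d=15 (auto-commit; committed d=15)
Op 6: BEGIN: in_txn=True, pending={}
Op 7: COMMIT: merged [] into committed; committed now {a=3, b=4, d=15}
Final committed: {a=3, b=4, d=15}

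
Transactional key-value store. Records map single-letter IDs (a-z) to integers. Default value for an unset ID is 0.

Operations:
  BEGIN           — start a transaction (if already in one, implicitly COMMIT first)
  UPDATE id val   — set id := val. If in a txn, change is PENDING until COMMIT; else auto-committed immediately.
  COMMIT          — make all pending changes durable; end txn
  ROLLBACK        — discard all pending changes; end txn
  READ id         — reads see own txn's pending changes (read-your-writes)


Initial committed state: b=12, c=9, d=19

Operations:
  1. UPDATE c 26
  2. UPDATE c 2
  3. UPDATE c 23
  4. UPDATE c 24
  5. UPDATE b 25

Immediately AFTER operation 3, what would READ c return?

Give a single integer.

Answer: 23

Derivation:
Initial committed: {b=12, c=9, d=19}
Op 1: UPDATE c=26 (auto-commit; committed c=26)
Op 2: UPDATE c=2 (auto-commit; committed c=2)
Op 3: UPDATE c=23 (auto-commit; committed c=23)
After op 3: visible(c) = 23 (pending={}, committed={b=12, c=23, d=19})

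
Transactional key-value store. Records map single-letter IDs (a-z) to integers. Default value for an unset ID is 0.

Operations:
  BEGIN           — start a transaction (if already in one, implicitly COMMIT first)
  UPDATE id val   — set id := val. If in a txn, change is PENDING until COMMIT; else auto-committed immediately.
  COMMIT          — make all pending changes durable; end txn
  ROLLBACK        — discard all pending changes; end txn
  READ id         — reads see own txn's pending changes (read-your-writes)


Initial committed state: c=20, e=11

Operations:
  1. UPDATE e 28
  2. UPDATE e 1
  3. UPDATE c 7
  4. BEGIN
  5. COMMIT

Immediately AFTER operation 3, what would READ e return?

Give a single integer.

Answer: 1

Derivation:
Initial committed: {c=20, e=11}
Op 1: UPDATE e=28 (auto-commit; committed e=28)
Op 2: UPDATE e=1 (auto-commit; committed e=1)
Op 3: UPDATE c=7 (auto-commit; committed c=7)
After op 3: visible(e) = 1 (pending={}, committed={c=7, e=1})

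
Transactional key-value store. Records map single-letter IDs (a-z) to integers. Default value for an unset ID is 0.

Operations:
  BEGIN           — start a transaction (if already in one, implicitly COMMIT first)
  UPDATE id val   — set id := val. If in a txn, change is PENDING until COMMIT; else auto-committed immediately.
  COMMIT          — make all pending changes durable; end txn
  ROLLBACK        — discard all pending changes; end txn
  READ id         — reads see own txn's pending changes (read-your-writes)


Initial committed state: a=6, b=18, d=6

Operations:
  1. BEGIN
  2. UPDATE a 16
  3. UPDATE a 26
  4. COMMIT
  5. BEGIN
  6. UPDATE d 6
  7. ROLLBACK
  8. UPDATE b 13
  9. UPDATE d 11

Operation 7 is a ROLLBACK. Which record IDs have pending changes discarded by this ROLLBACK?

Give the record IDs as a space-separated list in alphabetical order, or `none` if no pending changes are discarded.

Answer: d

Derivation:
Initial committed: {a=6, b=18, d=6}
Op 1: BEGIN: in_txn=True, pending={}
Op 2: UPDATE a=16 (pending; pending now {a=16})
Op 3: UPDATE a=26 (pending; pending now {a=26})
Op 4: COMMIT: merged ['a'] into committed; committed now {a=26, b=18, d=6}
Op 5: BEGIN: in_txn=True, pending={}
Op 6: UPDATE d=6 (pending; pending now {d=6})
Op 7: ROLLBACK: discarded pending ['d']; in_txn=False
Op 8: UPDATE b=13 (auto-commit; committed b=13)
Op 9: UPDATE d=11 (auto-commit; committed d=11)
ROLLBACK at op 7 discards: ['d']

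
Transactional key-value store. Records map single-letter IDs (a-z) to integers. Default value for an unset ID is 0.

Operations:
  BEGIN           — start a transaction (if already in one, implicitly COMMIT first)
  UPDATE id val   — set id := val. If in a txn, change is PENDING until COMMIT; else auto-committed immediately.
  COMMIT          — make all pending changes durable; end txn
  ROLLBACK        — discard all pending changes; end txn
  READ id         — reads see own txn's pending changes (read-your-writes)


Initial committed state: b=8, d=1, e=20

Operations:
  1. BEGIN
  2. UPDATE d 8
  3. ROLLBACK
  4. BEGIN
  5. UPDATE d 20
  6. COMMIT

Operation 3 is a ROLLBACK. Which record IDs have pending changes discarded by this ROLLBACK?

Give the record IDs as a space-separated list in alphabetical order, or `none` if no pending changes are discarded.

Answer: d

Derivation:
Initial committed: {b=8, d=1, e=20}
Op 1: BEGIN: in_txn=True, pending={}
Op 2: UPDATE d=8 (pending; pending now {d=8})
Op 3: ROLLBACK: discarded pending ['d']; in_txn=False
Op 4: BEGIN: in_txn=True, pending={}
Op 5: UPDATE d=20 (pending; pending now {d=20})
Op 6: COMMIT: merged ['d'] into committed; committed now {b=8, d=20, e=20}
ROLLBACK at op 3 discards: ['d']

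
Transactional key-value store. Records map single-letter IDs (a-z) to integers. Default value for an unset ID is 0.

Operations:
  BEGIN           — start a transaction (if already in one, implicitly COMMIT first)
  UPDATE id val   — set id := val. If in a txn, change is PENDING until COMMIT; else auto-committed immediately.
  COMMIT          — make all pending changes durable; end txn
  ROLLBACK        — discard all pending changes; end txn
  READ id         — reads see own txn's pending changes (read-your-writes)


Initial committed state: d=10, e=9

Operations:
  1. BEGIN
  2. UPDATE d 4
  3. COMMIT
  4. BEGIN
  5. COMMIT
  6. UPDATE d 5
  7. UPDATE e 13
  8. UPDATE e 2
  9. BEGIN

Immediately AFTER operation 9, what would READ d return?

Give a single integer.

Initial committed: {d=10, e=9}
Op 1: BEGIN: in_txn=True, pending={}
Op 2: UPDATE d=4 (pending; pending now {d=4})
Op 3: COMMIT: merged ['d'] into committed; committed now {d=4, e=9}
Op 4: BEGIN: in_txn=True, pending={}
Op 5: COMMIT: merged [] into committed; committed now {d=4, e=9}
Op 6: UPDATE d=5 (auto-commit; committed d=5)
Op 7: UPDATE e=13 (auto-commit; committed e=13)
Op 8: UPDATE e=2 (auto-commit; committed e=2)
Op 9: BEGIN: in_txn=True, pending={}
After op 9: visible(d) = 5 (pending={}, committed={d=5, e=2})

Answer: 5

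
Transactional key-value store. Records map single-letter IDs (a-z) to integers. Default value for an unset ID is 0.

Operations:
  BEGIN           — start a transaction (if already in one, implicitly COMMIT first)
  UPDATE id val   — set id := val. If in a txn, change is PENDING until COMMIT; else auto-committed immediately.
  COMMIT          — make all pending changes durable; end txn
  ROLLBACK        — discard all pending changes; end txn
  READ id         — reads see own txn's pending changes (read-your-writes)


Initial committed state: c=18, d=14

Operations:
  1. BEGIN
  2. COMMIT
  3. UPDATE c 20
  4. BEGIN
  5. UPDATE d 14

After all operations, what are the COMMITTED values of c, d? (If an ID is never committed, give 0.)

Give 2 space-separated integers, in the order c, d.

Initial committed: {c=18, d=14}
Op 1: BEGIN: in_txn=True, pending={}
Op 2: COMMIT: merged [] into committed; committed now {c=18, d=14}
Op 3: UPDATE c=20 (auto-commit; committed c=20)
Op 4: BEGIN: in_txn=True, pending={}
Op 5: UPDATE d=14 (pending; pending now {d=14})
Final committed: {c=20, d=14}

Answer: 20 14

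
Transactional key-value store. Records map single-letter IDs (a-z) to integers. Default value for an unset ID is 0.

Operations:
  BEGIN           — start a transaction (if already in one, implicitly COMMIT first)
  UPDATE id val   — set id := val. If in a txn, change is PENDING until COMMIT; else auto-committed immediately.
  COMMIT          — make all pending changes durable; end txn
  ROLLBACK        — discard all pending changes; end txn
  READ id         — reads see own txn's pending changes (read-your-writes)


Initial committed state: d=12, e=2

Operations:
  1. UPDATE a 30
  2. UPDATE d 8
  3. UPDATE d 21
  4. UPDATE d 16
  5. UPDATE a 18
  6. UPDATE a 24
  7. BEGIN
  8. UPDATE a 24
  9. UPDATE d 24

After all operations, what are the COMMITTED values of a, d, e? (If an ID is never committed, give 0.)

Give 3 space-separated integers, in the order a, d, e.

Answer: 24 16 2

Derivation:
Initial committed: {d=12, e=2}
Op 1: UPDATE a=30 (auto-commit; committed a=30)
Op 2: UPDATE d=8 (auto-commit; committed d=8)
Op 3: UPDATE d=21 (auto-commit; committed d=21)
Op 4: UPDATE d=16 (auto-commit; committed d=16)
Op 5: UPDATE a=18 (auto-commit; committed a=18)
Op 6: UPDATE a=24 (auto-commit; committed a=24)
Op 7: BEGIN: in_txn=True, pending={}
Op 8: UPDATE a=24 (pending; pending now {a=24})
Op 9: UPDATE d=24 (pending; pending now {a=24, d=24})
Final committed: {a=24, d=16, e=2}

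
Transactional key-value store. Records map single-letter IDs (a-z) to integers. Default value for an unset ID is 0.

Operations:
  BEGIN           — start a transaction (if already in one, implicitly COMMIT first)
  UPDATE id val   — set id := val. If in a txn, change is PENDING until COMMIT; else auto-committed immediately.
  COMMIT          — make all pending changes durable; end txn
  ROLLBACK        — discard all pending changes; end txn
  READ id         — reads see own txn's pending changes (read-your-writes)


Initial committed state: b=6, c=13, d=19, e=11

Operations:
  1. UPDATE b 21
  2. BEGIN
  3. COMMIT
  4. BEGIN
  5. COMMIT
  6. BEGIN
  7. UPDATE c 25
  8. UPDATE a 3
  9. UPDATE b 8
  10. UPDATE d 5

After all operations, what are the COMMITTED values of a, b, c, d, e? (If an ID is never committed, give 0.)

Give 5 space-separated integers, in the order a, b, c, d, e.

Answer: 0 21 13 19 11

Derivation:
Initial committed: {b=6, c=13, d=19, e=11}
Op 1: UPDATE b=21 (auto-commit; committed b=21)
Op 2: BEGIN: in_txn=True, pending={}
Op 3: COMMIT: merged [] into committed; committed now {b=21, c=13, d=19, e=11}
Op 4: BEGIN: in_txn=True, pending={}
Op 5: COMMIT: merged [] into committed; committed now {b=21, c=13, d=19, e=11}
Op 6: BEGIN: in_txn=True, pending={}
Op 7: UPDATE c=25 (pending; pending now {c=25})
Op 8: UPDATE a=3 (pending; pending now {a=3, c=25})
Op 9: UPDATE b=8 (pending; pending now {a=3, b=8, c=25})
Op 10: UPDATE d=5 (pending; pending now {a=3, b=8, c=25, d=5})
Final committed: {b=21, c=13, d=19, e=11}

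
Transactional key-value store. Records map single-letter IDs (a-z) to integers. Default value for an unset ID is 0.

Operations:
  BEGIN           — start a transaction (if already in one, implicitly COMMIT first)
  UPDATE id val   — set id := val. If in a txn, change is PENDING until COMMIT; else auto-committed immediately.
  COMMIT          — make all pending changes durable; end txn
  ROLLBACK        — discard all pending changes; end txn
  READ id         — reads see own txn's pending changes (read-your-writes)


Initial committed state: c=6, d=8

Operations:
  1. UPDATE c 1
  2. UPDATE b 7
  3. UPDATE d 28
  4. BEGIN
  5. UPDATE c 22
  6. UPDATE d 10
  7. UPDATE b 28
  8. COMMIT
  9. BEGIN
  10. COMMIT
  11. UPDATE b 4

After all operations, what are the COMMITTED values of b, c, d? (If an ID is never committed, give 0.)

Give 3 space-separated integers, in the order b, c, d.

Answer: 4 22 10

Derivation:
Initial committed: {c=6, d=8}
Op 1: UPDATE c=1 (auto-commit; committed c=1)
Op 2: UPDATE b=7 (auto-commit; committed b=7)
Op 3: UPDATE d=28 (auto-commit; committed d=28)
Op 4: BEGIN: in_txn=True, pending={}
Op 5: UPDATE c=22 (pending; pending now {c=22})
Op 6: UPDATE d=10 (pending; pending now {c=22, d=10})
Op 7: UPDATE b=28 (pending; pending now {b=28, c=22, d=10})
Op 8: COMMIT: merged ['b', 'c', 'd'] into committed; committed now {b=28, c=22, d=10}
Op 9: BEGIN: in_txn=True, pending={}
Op 10: COMMIT: merged [] into committed; committed now {b=28, c=22, d=10}
Op 11: UPDATE b=4 (auto-commit; committed b=4)
Final committed: {b=4, c=22, d=10}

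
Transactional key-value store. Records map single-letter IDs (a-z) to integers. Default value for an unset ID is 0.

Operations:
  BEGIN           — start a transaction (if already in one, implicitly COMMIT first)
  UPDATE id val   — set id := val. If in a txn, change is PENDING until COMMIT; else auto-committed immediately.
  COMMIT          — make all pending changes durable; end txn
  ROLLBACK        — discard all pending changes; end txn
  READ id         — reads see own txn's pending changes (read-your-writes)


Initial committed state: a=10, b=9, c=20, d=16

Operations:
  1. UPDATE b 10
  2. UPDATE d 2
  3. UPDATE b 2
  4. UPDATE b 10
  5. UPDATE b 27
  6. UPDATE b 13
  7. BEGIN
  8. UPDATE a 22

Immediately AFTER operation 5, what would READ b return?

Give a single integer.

Answer: 27

Derivation:
Initial committed: {a=10, b=9, c=20, d=16}
Op 1: UPDATE b=10 (auto-commit; committed b=10)
Op 2: UPDATE d=2 (auto-commit; committed d=2)
Op 3: UPDATE b=2 (auto-commit; committed b=2)
Op 4: UPDATE b=10 (auto-commit; committed b=10)
Op 5: UPDATE b=27 (auto-commit; committed b=27)
After op 5: visible(b) = 27 (pending={}, committed={a=10, b=27, c=20, d=2})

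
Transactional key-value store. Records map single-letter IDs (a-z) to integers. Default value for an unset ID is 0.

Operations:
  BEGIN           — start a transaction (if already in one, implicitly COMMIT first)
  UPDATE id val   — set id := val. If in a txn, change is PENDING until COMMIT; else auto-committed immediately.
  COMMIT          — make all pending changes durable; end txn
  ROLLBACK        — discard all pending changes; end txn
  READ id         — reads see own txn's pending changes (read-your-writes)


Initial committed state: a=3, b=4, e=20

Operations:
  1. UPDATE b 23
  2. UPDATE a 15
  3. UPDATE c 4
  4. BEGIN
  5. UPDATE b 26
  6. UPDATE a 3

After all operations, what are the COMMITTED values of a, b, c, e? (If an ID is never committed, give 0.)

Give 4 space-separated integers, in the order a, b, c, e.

Initial committed: {a=3, b=4, e=20}
Op 1: UPDATE b=23 (auto-commit; committed b=23)
Op 2: UPDATE a=15 (auto-commit; committed a=15)
Op 3: UPDATE c=4 (auto-commit; committed c=4)
Op 4: BEGIN: in_txn=True, pending={}
Op 5: UPDATE b=26 (pending; pending now {b=26})
Op 6: UPDATE a=3 (pending; pending now {a=3, b=26})
Final committed: {a=15, b=23, c=4, e=20}

Answer: 15 23 4 20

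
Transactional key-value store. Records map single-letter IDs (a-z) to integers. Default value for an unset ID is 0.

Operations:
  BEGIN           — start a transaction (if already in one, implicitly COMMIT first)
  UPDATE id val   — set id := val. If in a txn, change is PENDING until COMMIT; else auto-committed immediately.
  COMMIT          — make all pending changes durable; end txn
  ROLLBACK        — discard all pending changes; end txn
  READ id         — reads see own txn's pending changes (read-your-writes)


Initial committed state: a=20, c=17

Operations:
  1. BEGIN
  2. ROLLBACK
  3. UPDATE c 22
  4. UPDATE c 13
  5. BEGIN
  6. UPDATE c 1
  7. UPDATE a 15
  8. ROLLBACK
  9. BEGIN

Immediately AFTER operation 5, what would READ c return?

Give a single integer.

Answer: 13

Derivation:
Initial committed: {a=20, c=17}
Op 1: BEGIN: in_txn=True, pending={}
Op 2: ROLLBACK: discarded pending []; in_txn=False
Op 3: UPDATE c=22 (auto-commit; committed c=22)
Op 4: UPDATE c=13 (auto-commit; committed c=13)
Op 5: BEGIN: in_txn=True, pending={}
After op 5: visible(c) = 13 (pending={}, committed={a=20, c=13})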